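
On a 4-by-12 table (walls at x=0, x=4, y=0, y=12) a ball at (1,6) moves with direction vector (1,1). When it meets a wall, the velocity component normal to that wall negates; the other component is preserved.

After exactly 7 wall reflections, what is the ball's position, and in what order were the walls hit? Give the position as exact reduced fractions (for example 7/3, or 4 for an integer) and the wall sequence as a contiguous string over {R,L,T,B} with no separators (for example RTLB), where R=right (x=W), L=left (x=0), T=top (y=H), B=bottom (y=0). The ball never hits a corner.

Final position: (4,1)
Wall sequence: RTLRLBR

1. t=3 → R at (4,9); v=(-1,1)
2. t=3 → T at (1,12); v=(-1,-1)
3. t=1 → L at (0,11); v=(1,-1)
4. t=4 → R at (4,7); v=(-1,-1)
5. t=4 → L at (0,3); v=(1,-1)
6. t=3 → B at (3,0); v=(1,1)
7. t=1 → R at (4,1); v=(-1,1)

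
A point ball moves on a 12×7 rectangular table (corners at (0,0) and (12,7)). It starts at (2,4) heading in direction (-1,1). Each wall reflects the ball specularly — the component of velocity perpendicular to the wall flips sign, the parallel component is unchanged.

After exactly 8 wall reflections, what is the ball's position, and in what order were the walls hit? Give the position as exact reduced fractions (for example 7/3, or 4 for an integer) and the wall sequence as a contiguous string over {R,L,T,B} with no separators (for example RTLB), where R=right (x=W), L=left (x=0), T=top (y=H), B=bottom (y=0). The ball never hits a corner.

1. t=2 → L at (0,6); v=(1,1)
2. t=1 → T at (1,7); v=(1,-1)
3. t=7 → B at (8,0); v=(1,1)
4. t=4 → R at (12,4); v=(-1,1)
5. t=3 → T at (9,7); v=(-1,-1)
6. t=7 → B at (2,0); v=(-1,1)
7. t=2 → L at (0,2); v=(1,1)
8. t=5 → T at (5,7); v=(1,-1)

Final position: (5,7)
Wall sequence: LTBRTBLT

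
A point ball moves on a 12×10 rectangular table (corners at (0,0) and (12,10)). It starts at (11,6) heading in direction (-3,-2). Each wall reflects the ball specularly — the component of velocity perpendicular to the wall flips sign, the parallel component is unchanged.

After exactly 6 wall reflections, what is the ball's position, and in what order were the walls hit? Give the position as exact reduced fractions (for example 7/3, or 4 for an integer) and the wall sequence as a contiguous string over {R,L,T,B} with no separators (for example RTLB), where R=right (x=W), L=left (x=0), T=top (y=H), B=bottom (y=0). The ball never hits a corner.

1. t=3 → B at (2,0); v=(-3,2)
2. t=2/3 → L at (0,4/3); v=(3,2)
3. t=4 → R at (12,28/3); v=(-3,2)
4. t=1/3 → T at (11,10); v=(-3,-2)
5. t=11/3 → L at (0,8/3); v=(3,-2)
6. t=4/3 → B at (4,0); v=(3,2)

Final position: (4,0)
Wall sequence: BLRTLB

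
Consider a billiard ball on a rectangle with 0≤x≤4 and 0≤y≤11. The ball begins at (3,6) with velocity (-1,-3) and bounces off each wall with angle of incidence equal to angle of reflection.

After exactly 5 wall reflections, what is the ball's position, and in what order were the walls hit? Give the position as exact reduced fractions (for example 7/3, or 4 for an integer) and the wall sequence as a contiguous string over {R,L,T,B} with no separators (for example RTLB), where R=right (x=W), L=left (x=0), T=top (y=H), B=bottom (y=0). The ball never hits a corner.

Final position: (5/3,0)
Wall sequence: BLTRB

1. t=2 → B at (1,0); v=(-1,3)
2. t=1 → L at (0,3); v=(1,3)
3. t=8/3 → T at (8/3,11); v=(1,-3)
4. t=4/3 → R at (4,7); v=(-1,-3)
5. t=7/3 → B at (5/3,0); v=(-1,3)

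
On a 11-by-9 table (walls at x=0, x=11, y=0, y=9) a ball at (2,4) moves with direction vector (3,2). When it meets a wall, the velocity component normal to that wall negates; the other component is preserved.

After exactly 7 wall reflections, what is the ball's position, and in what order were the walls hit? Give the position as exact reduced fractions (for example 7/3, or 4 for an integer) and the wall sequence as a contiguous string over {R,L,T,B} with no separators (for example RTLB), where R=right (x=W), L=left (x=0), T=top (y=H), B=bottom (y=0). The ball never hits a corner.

Final position: (0,4)
Wall sequence: TRLBRTL

1. t=5/2 → T at (19/2,9); v=(3,-2)
2. t=1/2 → R at (11,8); v=(-3,-2)
3. t=11/3 → L at (0,2/3); v=(3,-2)
4. t=1/3 → B at (1,0); v=(3,2)
5. t=10/3 → R at (11,20/3); v=(-3,2)
6. t=7/6 → T at (15/2,9); v=(-3,-2)
7. t=5/2 → L at (0,4); v=(3,-2)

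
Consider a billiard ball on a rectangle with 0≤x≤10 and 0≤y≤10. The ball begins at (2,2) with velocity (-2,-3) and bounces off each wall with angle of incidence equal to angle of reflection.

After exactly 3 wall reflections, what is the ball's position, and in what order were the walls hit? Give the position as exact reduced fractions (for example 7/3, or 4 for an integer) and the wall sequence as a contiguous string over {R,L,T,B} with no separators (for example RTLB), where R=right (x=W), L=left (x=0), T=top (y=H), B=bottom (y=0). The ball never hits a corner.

1. t=2/3 → B at (2/3,0); v=(-2,3)
2. t=1/3 → L at (0,1); v=(2,3)
3. t=3 → T at (6,10); v=(2,-3)

Final position: (6,10)
Wall sequence: BLT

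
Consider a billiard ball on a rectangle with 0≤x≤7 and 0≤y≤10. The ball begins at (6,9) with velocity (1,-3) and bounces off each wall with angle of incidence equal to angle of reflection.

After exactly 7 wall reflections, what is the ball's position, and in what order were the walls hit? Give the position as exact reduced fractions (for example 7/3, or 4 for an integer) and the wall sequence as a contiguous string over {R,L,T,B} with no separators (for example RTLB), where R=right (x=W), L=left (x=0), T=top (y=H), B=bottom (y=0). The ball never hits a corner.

1. t=1 → R at (7,6); v=(-1,-3)
2. t=2 → B at (5,0); v=(-1,3)
3. t=10/3 → T at (5/3,10); v=(-1,-3)
4. t=5/3 → L at (0,5); v=(1,-3)
5. t=5/3 → B at (5/3,0); v=(1,3)
6. t=10/3 → T at (5,10); v=(1,-3)
7. t=2 → R at (7,4); v=(-1,-3)

Final position: (7,4)
Wall sequence: RBTLBTR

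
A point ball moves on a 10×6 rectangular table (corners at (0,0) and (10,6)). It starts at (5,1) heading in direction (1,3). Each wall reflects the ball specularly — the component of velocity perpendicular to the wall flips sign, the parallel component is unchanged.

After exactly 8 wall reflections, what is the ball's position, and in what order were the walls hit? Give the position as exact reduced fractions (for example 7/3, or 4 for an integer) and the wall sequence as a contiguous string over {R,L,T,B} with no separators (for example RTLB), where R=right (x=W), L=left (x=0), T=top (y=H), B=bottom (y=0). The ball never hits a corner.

Final position: (4/3,6)
Wall sequence: TBRTBTBT

1. t=5/3 → T at (20/3,6); v=(1,-3)
2. t=2 → B at (26/3,0); v=(1,3)
3. t=4/3 → R at (10,4); v=(-1,3)
4. t=2/3 → T at (28/3,6); v=(-1,-3)
5. t=2 → B at (22/3,0); v=(-1,3)
6. t=2 → T at (16/3,6); v=(-1,-3)
7. t=2 → B at (10/3,0); v=(-1,3)
8. t=2 → T at (4/3,6); v=(-1,-3)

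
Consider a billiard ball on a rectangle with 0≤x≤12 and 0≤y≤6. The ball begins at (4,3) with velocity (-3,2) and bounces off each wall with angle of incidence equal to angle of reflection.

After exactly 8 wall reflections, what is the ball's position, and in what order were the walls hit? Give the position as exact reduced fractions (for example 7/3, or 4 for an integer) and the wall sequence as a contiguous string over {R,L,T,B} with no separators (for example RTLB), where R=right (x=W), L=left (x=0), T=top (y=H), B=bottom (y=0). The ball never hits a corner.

Final position: (12,17/3)
Wall sequence: LTBRTLBR

1. t=4/3 → L at (0,17/3); v=(3,2)
2. t=1/6 → T at (1/2,6); v=(3,-2)
3. t=3 → B at (19/2,0); v=(3,2)
4. t=5/6 → R at (12,5/3); v=(-3,2)
5. t=13/6 → T at (11/2,6); v=(-3,-2)
6. t=11/6 → L at (0,7/3); v=(3,-2)
7. t=7/6 → B at (7/2,0); v=(3,2)
8. t=17/6 → R at (12,17/3); v=(-3,2)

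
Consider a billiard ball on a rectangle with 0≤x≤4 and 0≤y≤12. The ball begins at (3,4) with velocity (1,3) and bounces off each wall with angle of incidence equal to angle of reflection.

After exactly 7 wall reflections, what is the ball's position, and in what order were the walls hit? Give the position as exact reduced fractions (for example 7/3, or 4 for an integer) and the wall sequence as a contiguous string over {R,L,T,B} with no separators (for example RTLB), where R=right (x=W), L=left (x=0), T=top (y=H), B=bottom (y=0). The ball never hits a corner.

1. t=1 → R at (4,7); v=(-1,3)
2. t=5/3 → T at (7/3,12); v=(-1,-3)
3. t=7/3 → L at (0,5); v=(1,-3)
4. t=5/3 → B at (5/3,0); v=(1,3)
5. t=7/3 → R at (4,7); v=(-1,3)
6. t=5/3 → T at (7/3,12); v=(-1,-3)
7. t=7/3 → L at (0,5); v=(1,-3)

Final position: (0,5)
Wall sequence: RTLBRTL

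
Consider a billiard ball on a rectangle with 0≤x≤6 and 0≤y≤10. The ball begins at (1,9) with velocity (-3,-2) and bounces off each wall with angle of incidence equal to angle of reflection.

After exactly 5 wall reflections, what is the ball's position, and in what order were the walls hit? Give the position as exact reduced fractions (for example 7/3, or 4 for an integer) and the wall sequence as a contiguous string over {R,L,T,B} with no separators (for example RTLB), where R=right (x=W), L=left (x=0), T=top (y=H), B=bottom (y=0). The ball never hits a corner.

Final position: (6,11/3)
Wall sequence: LRLBR

1. t=1/3 → L at (0,25/3); v=(3,-2)
2. t=2 → R at (6,13/3); v=(-3,-2)
3. t=2 → L at (0,1/3); v=(3,-2)
4. t=1/6 → B at (1/2,0); v=(3,2)
5. t=11/6 → R at (6,11/3); v=(-3,2)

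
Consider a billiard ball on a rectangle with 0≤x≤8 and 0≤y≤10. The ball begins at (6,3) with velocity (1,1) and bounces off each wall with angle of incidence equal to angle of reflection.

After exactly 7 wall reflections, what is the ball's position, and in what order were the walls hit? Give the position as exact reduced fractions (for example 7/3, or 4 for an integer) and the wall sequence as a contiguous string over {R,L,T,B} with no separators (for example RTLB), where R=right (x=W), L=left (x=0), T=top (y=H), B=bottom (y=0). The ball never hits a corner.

1. t=2 → R at (8,5); v=(-1,1)
2. t=5 → T at (3,10); v=(-1,-1)
3. t=3 → L at (0,7); v=(1,-1)
4. t=7 → B at (7,0); v=(1,1)
5. t=1 → R at (8,1); v=(-1,1)
6. t=8 → L at (0,9); v=(1,1)
7. t=1 → T at (1,10); v=(1,-1)

Final position: (1,10)
Wall sequence: RTLBRLT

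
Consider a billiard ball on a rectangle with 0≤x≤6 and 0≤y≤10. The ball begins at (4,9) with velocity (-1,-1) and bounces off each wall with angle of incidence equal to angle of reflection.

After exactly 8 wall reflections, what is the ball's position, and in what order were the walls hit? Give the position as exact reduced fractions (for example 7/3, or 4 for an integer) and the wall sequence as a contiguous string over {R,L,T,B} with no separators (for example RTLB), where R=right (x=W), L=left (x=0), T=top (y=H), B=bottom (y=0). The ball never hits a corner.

Final position: (1,0)
Wall sequence: LBRLTRLB

1. t=4 → L at (0,5); v=(1,-1)
2. t=5 → B at (5,0); v=(1,1)
3. t=1 → R at (6,1); v=(-1,1)
4. t=6 → L at (0,7); v=(1,1)
5. t=3 → T at (3,10); v=(1,-1)
6. t=3 → R at (6,7); v=(-1,-1)
7. t=6 → L at (0,1); v=(1,-1)
8. t=1 → B at (1,0); v=(1,1)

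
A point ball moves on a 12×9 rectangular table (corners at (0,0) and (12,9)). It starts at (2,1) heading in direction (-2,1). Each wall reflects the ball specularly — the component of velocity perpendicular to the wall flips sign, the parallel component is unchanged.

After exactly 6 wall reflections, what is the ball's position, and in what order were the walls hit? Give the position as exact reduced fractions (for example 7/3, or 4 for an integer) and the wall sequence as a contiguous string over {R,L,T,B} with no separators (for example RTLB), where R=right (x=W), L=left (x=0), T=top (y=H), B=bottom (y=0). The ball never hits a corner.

Final position: (12,2)
Wall sequence: LRTLBR

1. t=1 → L at (0,2); v=(2,1)
2. t=6 → R at (12,8); v=(-2,1)
3. t=1 → T at (10,9); v=(-2,-1)
4. t=5 → L at (0,4); v=(2,-1)
5. t=4 → B at (8,0); v=(2,1)
6. t=2 → R at (12,2); v=(-2,1)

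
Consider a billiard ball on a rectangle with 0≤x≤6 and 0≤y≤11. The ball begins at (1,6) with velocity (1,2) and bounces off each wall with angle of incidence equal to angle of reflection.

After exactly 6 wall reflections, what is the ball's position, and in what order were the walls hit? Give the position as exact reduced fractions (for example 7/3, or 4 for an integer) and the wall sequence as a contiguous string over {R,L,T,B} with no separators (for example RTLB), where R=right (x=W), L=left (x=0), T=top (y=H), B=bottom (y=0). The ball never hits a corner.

Final position: (6,4)
Wall sequence: TRBLTR

1. t=5/2 → T at (7/2,11); v=(1,-2)
2. t=5/2 → R at (6,6); v=(-1,-2)
3. t=3 → B at (3,0); v=(-1,2)
4. t=3 → L at (0,6); v=(1,2)
5. t=5/2 → T at (5/2,11); v=(1,-2)
6. t=7/2 → R at (6,4); v=(-1,-2)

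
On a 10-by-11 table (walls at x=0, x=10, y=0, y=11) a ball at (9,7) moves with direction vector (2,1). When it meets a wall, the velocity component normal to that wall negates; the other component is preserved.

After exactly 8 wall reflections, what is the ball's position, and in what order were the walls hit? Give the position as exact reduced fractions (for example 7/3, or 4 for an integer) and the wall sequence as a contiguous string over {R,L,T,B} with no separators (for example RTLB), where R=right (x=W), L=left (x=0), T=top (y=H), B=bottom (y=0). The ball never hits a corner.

1. t=1/2 → R at (10,15/2); v=(-2,1)
2. t=7/2 → T at (3,11); v=(-2,-1)
3. t=3/2 → L at (0,19/2); v=(2,-1)
4. t=5 → R at (10,9/2); v=(-2,-1)
5. t=9/2 → B at (1,0); v=(-2,1)
6. t=1/2 → L at (0,1/2); v=(2,1)
7. t=5 → R at (10,11/2); v=(-2,1)
8. t=5 → L at (0,21/2); v=(2,1)

Final position: (0,21/2)
Wall sequence: RTLRBLRL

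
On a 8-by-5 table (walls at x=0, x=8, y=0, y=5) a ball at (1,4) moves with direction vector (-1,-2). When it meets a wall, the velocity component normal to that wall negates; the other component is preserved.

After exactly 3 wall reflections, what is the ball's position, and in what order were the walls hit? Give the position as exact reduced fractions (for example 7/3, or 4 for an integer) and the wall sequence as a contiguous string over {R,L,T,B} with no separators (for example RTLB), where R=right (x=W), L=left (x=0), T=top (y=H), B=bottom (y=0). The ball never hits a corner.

Final position: (7/2,5)
Wall sequence: LBT

1. t=1 → L at (0,2); v=(1,-2)
2. t=1 → B at (1,0); v=(1,2)
3. t=5/2 → T at (7/2,5); v=(1,-2)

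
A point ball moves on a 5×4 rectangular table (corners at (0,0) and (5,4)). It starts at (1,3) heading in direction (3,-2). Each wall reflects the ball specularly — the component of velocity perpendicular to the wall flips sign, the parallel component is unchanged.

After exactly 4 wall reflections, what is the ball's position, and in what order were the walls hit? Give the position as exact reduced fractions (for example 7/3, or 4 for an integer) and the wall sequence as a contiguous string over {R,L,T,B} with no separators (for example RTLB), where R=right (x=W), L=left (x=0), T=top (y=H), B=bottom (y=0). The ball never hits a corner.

1. t=4/3 → R at (5,1/3); v=(-3,-2)
2. t=1/6 → B at (9/2,0); v=(-3,2)
3. t=3/2 → L at (0,3); v=(3,2)
4. t=1/2 → T at (3/2,4); v=(3,-2)

Final position: (3/2,4)
Wall sequence: RBLT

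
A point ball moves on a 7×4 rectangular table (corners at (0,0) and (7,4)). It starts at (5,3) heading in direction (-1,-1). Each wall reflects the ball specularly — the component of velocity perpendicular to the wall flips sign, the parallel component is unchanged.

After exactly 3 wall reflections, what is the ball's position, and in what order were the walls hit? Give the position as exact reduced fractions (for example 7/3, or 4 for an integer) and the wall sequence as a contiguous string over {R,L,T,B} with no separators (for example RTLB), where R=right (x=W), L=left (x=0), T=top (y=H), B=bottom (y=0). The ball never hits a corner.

1. t=3 → B at (2,0); v=(-1,1)
2. t=2 → L at (0,2); v=(1,1)
3. t=2 → T at (2,4); v=(1,-1)

Final position: (2,4)
Wall sequence: BLT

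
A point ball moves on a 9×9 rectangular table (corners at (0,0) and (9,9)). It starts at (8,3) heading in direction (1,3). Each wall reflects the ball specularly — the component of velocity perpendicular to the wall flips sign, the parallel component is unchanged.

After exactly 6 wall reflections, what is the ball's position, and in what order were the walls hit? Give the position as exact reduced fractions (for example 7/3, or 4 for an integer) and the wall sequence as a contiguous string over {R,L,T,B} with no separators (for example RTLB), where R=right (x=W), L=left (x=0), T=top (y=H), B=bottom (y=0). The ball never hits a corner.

Final position: (1,0)
Wall sequence: RTBTLB

1. t=1 → R at (9,6); v=(-1,3)
2. t=1 → T at (8,9); v=(-1,-3)
3. t=3 → B at (5,0); v=(-1,3)
4. t=3 → T at (2,9); v=(-1,-3)
5. t=2 → L at (0,3); v=(1,-3)
6. t=1 → B at (1,0); v=(1,3)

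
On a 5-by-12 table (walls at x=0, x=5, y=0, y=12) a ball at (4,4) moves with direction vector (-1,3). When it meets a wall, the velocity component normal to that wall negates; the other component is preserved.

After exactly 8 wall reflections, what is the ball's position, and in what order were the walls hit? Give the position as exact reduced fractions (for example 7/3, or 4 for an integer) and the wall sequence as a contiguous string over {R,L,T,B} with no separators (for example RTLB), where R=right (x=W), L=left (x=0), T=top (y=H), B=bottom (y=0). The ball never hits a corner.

1. t=8/3 → T at (4/3,12); v=(-1,-3)
2. t=4/3 → L at (0,8); v=(1,-3)
3. t=8/3 → B at (8/3,0); v=(1,3)
4. t=7/3 → R at (5,7); v=(-1,3)
5. t=5/3 → T at (10/3,12); v=(-1,-3)
6. t=10/3 → L at (0,2); v=(1,-3)
7. t=2/3 → B at (2/3,0); v=(1,3)
8. t=4 → T at (14/3,12); v=(1,-3)

Final position: (14/3,12)
Wall sequence: TLBRTLBT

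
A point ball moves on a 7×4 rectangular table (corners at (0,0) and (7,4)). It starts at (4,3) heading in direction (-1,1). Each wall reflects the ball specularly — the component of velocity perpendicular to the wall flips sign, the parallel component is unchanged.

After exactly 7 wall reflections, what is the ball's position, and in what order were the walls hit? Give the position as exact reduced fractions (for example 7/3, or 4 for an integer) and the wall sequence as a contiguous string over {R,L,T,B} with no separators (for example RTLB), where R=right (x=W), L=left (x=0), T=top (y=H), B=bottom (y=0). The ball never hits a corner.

1. t=1 → T at (3,4); v=(-1,-1)
2. t=3 → L at (0,1); v=(1,-1)
3. t=1 → B at (1,0); v=(1,1)
4. t=4 → T at (5,4); v=(1,-1)
5. t=2 → R at (7,2); v=(-1,-1)
6. t=2 → B at (5,0); v=(-1,1)
7. t=4 → T at (1,4); v=(-1,-1)

Final position: (1,4)
Wall sequence: TLBTRBT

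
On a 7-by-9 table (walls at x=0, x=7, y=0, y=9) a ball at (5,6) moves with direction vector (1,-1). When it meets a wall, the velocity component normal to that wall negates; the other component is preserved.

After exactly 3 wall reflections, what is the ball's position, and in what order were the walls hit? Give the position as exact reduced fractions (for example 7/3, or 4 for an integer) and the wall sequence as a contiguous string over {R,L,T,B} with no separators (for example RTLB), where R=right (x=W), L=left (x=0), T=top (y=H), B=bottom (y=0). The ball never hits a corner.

Final position: (0,3)
Wall sequence: RBL

1. t=2 → R at (7,4); v=(-1,-1)
2. t=4 → B at (3,0); v=(-1,1)
3. t=3 → L at (0,3); v=(1,1)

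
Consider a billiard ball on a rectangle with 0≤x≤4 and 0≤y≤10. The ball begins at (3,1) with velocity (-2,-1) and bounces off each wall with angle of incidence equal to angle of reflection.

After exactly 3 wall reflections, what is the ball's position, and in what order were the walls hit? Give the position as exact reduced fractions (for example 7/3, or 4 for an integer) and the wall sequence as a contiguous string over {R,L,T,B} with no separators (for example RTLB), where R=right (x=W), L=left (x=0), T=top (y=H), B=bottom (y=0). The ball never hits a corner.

1. t=1 → B at (1,0); v=(-2,1)
2. t=1/2 → L at (0,1/2); v=(2,1)
3. t=2 → R at (4,5/2); v=(-2,1)

Final position: (4,5/2)
Wall sequence: BLR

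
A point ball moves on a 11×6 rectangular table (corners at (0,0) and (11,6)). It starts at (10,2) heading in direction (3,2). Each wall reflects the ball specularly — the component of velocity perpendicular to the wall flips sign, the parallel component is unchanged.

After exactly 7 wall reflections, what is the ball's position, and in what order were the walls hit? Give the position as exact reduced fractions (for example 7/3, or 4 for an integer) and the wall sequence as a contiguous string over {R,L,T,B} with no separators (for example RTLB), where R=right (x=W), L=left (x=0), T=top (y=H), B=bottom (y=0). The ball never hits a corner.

1. t=1/3 → R at (11,8/3); v=(-3,2)
2. t=5/3 → T at (6,6); v=(-3,-2)
3. t=2 → L at (0,2); v=(3,-2)
4. t=1 → B at (3,0); v=(3,2)
5. t=8/3 → R at (11,16/3); v=(-3,2)
6. t=1/3 → T at (10,6); v=(-3,-2)
7. t=3 → B at (1,0); v=(-3,2)

Final position: (1,0)
Wall sequence: RTLBRTB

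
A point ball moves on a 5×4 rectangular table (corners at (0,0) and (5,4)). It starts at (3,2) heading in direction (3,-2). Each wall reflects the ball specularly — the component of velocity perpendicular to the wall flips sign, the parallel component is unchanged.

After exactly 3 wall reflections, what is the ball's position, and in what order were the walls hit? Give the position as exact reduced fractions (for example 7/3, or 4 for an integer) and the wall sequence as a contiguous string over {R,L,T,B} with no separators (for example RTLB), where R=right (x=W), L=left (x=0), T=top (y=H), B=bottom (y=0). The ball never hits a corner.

1. t=2/3 → R at (5,2/3); v=(-3,-2)
2. t=1/3 → B at (4,0); v=(-3,2)
3. t=4/3 → L at (0,8/3); v=(3,2)

Final position: (0,8/3)
Wall sequence: RBL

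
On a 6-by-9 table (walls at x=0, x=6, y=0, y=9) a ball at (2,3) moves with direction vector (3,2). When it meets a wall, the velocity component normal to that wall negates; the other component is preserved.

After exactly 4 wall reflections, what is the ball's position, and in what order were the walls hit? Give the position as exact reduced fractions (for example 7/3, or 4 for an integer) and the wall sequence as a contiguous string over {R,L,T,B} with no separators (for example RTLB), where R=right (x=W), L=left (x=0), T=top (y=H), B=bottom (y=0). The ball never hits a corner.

1. t=4/3 → R at (6,17/3); v=(-3,2)
2. t=5/3 → T at (1,9); v=(-3,-2)
3. t=1/3 → L at (0,25/3); v=(3,-2)
4. t=2 → R at (6,13/3); v=(-3,-2)

Final position: (6,13/3)
Wall sequence: RTLR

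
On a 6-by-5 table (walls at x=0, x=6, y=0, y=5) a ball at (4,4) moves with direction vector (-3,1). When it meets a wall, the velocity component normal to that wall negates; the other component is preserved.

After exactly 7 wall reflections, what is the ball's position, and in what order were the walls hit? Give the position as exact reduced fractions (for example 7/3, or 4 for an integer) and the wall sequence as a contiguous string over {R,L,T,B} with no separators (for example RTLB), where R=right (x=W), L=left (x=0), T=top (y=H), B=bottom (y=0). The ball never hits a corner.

1. t=1 → T at (1,5); v=(-3,-1)
2. t=1/3 → L at (0,14/3); v=(3,-1)
3. t=2 → R at (6,8/3); v=(-3,-1)
4. t=2 → L at (0,2/3); v=(3,-1)
5. t=2/3 → B at (2,0); v=(3,1)
6. t=4/3 → R at (6,4/3); v=(-3,1)
7. t=2 → L at (0,10/3); v=(3,1)

Final position: (0,10/3)
Wall sequence: TLRLBRL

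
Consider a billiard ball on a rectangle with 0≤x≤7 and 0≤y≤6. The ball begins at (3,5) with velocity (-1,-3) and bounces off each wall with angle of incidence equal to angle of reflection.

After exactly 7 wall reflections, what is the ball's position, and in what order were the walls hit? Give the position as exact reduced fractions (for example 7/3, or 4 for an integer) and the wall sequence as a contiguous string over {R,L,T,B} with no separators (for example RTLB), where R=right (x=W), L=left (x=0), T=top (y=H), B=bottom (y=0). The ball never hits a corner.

Final position: (7,1)
Wall sequence: BLTBTBR

1. t=5/3 → B at (4/3,0); v=(-1,3)
2. t=4/3 → L at (0,4); v=(1,3)
3. t=2/3 → T at (2/3,6); v=(1,-3)
4. t=2 → B at (8/3,0); v=(1,3)
5. t=2 → T at (14/3,6); v=(1,-3)
6. t=2 → B at (20/3,0); v=(1,3)
7. t=1/3 → R at (7,1); v=(-1,3)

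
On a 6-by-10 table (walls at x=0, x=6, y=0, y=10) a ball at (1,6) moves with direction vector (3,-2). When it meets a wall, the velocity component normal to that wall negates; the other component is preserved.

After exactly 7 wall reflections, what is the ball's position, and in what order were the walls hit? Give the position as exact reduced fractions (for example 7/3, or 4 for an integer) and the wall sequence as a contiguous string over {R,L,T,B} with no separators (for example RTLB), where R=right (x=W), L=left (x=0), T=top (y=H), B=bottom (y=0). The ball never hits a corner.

1. t=5/3 → R at (6,8/3); v=(-3,-2)
2. t=4/3 → B at (2,0); v=(-3,2)
3. t=2/3 → L at (0,4/3); v=(3,2)
4. t=2 → R at (6,16/3); v=(-3,2)
5. t=2 → L at (0,28/3); v=(3,2)
6. t=1/3 → T at (1,10); v=(3,-2)
7. t=5/3 → R at (6,20/3); v=(-3,-2)

Final position: (6,20/3)
Wall sequence: RBLRLTR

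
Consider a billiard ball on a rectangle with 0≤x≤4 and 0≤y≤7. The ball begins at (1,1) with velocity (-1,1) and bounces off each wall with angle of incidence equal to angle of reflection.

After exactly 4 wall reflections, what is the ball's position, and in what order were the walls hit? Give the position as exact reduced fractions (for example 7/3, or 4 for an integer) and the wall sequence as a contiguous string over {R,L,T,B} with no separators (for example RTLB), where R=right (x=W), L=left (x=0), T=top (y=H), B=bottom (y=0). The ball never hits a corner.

1. t=1 → L at (0,2); v=(1,1)
2. t=4 → R at (4,6); v=(-1,1)
3. t=1 → T at (3,7); v=(-1,-1)
4. t=3 → L at (0,4); v=(1,-1)

Final position: (0,4)
Wall sequence: LRTL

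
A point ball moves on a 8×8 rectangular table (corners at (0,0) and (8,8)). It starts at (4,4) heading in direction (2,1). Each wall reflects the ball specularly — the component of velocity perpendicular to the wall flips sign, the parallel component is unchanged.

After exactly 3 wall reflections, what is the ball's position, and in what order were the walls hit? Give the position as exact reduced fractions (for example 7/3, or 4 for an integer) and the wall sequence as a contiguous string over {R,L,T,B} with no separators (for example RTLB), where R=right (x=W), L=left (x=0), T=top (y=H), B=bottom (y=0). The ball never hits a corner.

1. t=2 → R at (8,6); v=(-2,1)
2. t=2 → T at (4,8); v=(-2,-1)
3. t=2 → L at (0,6); v=(2,-1)

Final position: (0,6)
Wall sequence: RTL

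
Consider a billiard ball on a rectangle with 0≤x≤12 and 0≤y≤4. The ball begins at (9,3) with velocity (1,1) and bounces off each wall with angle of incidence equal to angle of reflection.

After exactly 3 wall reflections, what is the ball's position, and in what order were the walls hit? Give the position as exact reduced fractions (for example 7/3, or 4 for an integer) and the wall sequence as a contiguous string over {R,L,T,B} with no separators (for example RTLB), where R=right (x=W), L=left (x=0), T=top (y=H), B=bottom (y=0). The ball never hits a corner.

1. t=1 → T at (10,4); v=(1,-1)
2. t=2 → R at (12,2); v=(-1,-1)
3. t=2 → B at (10,0); v=(-1,1)

Final position: (10,0)
Wall sequence: TRB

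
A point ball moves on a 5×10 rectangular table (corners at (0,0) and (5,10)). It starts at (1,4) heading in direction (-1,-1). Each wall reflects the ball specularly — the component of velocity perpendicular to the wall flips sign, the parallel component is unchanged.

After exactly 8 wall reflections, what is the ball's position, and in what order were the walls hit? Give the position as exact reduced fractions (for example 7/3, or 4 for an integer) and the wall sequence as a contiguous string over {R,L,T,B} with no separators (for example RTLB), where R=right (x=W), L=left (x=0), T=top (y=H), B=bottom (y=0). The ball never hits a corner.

1. t=1 → L at (0,3); v=(1,-1)
2. t=3 → B at (3,0); v=(1,1)
3. t=2 → R at (5,2); v=(-1,1)
4. t=5 → L at (0,7); v=(1,1)
5. t=3 → T at (3,10); v=(1,-1)
6. t=2 → R at (5,8); v=(-1,-1)
7. t=5 → L at (0,3); v=(1,-1)
8. t=3 → B at (3,0); v=(1,1)

Final position: (3,0)
Wall sequence: LBRLTRLB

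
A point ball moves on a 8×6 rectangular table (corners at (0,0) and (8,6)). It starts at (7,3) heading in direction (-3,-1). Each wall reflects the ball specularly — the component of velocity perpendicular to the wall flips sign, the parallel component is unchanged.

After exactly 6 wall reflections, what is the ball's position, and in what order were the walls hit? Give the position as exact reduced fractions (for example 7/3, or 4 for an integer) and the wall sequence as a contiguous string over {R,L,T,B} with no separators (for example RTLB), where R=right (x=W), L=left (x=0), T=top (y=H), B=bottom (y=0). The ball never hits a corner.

1. t=7/3 → L at (0,2/3); v=(3,-1)
2. t=2/3 → B at (2,0); v=(3,1)
3. t=2 → R at (8,2); v=(-3,1)
4. t=8/3 → L at (0,14/3); v=(3,1)
5. t=4/3 → T at (4,6); v=(3,-1)
6. t=4/3 → R at (8,14/3); v=(-3,-1)

Final position: (8,14/3)
Wall sequence: LBRLTR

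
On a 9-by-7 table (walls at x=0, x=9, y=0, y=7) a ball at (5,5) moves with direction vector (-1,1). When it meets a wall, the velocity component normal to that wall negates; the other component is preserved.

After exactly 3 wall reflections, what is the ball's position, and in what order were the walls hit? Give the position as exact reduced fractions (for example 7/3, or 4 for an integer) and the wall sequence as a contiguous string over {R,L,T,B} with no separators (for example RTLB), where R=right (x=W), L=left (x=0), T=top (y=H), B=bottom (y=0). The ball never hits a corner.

Final position: (4,0)
Wall sequence: TLB

1. t=2 → T at (3,7); v=(-1,-1)
2. t=3 → L at (0,4); v=(1,-1)
3. t=4 → B at (4,0); v=(1,1)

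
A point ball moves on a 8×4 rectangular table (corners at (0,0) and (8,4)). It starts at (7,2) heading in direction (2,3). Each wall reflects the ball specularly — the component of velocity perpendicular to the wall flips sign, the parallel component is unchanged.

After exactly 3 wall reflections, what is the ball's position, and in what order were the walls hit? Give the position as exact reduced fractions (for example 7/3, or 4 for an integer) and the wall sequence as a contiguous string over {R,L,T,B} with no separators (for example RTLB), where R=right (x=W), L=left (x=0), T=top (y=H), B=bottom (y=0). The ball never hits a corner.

Final position: (5,0)
Wall sequence: RTB

1. t=1/2 → R at (8,7/2); v=(-2,3)
2. t=1/6 → T at (23/3,4); v=(-2,-3)
3. t=4/3 → B at (5,0); v=(-2,3)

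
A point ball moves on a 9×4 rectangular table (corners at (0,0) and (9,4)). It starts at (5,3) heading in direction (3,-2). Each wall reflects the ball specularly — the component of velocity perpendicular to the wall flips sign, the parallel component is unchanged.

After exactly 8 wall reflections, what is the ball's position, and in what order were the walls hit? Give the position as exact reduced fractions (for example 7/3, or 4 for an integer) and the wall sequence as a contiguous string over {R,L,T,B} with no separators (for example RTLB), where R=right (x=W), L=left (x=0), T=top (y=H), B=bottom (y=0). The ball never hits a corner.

Final position: (5/2,0)
Wall sequence: RBTLBRTB

1. t=4/3 → R at (9,1/3); v=(-3,-2)
2. t=1/6 → B at (17/2,0); v=(-3,2)
3. t=2 → T at (5/2,4); v=(-3,-2)
4. t=5/6 → L at (0,7/3); v=(3,-2)
5. t=7/6 → B at (7/2,0); v=(3,2)
6. t=11/6 → R at (9,11/3); v=(-3,2)
7. t=1/6 → T at (17/2,4); v=(-3,-2)
8. t=2 → B at (5/2,0); v=(-3,2)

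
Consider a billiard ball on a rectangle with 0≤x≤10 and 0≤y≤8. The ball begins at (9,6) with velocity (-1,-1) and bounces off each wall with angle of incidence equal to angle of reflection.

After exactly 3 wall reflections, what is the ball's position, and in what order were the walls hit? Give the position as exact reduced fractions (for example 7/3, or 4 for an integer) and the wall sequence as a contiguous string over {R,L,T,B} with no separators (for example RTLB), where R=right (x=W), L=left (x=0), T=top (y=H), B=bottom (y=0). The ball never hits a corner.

Final position: (5,8)
Wall sequence: BLT

1. t=6 → B at (3,0); v=(-1,1)
2. t=3 → L at (0,3); v=(1,1)
3. t=5 → T at (5,8); v=(1,-1)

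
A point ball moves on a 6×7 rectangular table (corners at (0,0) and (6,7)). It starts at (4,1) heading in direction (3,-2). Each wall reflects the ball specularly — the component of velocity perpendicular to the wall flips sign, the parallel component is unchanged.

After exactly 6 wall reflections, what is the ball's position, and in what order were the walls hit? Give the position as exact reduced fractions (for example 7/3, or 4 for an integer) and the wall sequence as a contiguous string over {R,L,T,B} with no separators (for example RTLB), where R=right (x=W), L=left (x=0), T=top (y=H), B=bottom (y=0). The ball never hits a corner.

Final position: (0,5/3)
Wall sequence: BRLTRL

1. t=1/2 → B at (11/2,0); v=(3,2)
2. t=1/6 → R at (6,1/3); v=(-3,2)
3. t=2 → L at (0,13/3); v=(3,2)
4. t=4/3 → T at (4,7); v=(3,-2)
5. t=2/3 → R at (6,17/3); v=(-3,-2)
6. t=2 → L at (0,5/3); v=(3,-2)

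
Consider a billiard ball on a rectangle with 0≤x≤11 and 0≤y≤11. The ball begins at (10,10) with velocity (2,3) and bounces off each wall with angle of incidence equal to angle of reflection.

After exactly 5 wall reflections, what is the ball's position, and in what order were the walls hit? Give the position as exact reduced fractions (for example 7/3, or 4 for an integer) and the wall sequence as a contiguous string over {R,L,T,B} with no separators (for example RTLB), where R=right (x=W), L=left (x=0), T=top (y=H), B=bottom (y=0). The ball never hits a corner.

1. t=1/3 → T at (32/3,11); v=(2,-3)
2. t=1/6 → R at (11,21/2); v=(-2,-3)
3. t=7/2 → B at (4,0); v=(-2,3)
4. t=2 → L at (0,6); v=(2,3)
5. t=5/3 → T at (10/3,11); v=(2,-3)

Final position: (10/3,11)
Wall sequence: TRBLT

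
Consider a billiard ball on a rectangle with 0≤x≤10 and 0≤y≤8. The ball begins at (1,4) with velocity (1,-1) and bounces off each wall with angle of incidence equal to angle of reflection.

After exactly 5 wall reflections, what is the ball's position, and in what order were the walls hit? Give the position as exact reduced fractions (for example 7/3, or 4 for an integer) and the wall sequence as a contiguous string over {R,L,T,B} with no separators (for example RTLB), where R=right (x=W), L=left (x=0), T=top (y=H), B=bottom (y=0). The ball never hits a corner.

Final position: (1,0)
Wall sequence: BRTLB

1. t=4 → B at (5,0); v=(1,1)
2. t=5 → R at (10,5); v=(-1,1)
3. t=3 → T at (7,8); v=(-1,-1)
4. t=7 → L at (0,1); v=(1,-1)
5. t=1 → B at (1,0); v=(1,1)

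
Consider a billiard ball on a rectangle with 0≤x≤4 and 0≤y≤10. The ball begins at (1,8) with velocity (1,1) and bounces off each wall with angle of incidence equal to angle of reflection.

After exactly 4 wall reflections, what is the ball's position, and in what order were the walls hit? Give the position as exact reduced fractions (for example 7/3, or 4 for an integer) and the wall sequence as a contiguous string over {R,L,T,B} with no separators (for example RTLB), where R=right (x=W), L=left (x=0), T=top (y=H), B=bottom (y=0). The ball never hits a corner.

1. t=2 → T at (3,10); v=(1,-1)
2. t=1 → R at (4,9); v=(-1,-1)
3. t=4 → L at (0,5); v=(1,-1)
4. t=4 → R at (4,1); v=(-1,-1)

Final position: (4,1)
Wall sequence: TRLR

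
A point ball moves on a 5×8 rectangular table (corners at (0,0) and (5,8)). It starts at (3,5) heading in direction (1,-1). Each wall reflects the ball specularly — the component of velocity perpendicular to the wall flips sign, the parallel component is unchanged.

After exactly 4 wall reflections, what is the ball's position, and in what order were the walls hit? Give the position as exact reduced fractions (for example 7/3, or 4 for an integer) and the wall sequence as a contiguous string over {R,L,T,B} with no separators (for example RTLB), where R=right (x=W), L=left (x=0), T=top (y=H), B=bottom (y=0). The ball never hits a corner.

1. t=2 → R at (5,3); v=(-1,-1)
2. t=3 → B at (2,0); v=(-1,1)
3. t=2 → L at (0,2); v=(1,1)
4. t=5 → R at (5,7); v=(-1,1)

Final position: (5,7)
Wall sequence: RBLR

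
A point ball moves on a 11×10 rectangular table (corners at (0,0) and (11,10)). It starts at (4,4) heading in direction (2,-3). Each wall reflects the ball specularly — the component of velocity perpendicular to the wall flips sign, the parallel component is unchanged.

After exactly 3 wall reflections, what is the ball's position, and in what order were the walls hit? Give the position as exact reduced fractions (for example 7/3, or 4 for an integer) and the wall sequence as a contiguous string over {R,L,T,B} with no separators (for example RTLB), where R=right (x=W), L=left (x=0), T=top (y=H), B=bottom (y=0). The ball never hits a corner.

1. t=4/3 → B at (20/3,0); v=(2,3)
2. t=13/6 → R at (11,13/2); v=(-2,3)
3. t=7/6 → T at (26/3,10); v=(-2,-3)

Final position: (26/3,10)
Wall sequence: BRT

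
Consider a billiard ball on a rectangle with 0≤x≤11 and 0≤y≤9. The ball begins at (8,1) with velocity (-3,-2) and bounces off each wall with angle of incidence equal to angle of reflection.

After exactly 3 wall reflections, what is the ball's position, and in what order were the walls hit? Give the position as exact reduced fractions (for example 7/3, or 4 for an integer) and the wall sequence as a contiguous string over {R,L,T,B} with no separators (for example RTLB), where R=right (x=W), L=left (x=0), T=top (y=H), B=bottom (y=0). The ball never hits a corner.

1. t=1/2 → B at (13/2,0); v=(-3,2)
2. t=13/6 → L at (0,13/3); v=(3,2)
3. t=7/3 → T at (7,9); v=(3,-2)

Final position: (7,9)
Wall sequence: BLT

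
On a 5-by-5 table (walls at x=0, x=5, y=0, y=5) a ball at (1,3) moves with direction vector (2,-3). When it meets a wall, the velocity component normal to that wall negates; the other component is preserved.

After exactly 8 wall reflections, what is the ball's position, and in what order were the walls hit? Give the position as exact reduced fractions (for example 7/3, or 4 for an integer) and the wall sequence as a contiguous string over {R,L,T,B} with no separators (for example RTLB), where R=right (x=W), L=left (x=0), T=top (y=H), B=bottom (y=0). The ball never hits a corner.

1. t=1 → B at (3,0); v=(2,3)
2. t=1 → R at (5,3); v=(-2,3)
3. t=2/3 → T at (11/3,5); v=(-2,-3)
4. t=5/3 → B at (1/3,0); v=(-2,3)
5. t=1/6 → L at (0,1/2); v=(2,3)
6. t=3/2 → T at (3,5); v=(2,-3)
7. t=1 → R at (5,2); v=(-2,-3)
8. t=2/3 → B at (11/3,0); v=(-2,3)

Final position: (11/3,0)
Wall sequence: BRTBLTRB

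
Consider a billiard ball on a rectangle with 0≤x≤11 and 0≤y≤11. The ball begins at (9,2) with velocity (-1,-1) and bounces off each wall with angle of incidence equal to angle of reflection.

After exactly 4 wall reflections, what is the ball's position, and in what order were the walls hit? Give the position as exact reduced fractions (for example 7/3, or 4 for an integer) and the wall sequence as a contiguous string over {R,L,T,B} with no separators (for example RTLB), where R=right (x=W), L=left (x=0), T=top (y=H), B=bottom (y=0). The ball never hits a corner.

1. t=2 → B at (7,0); v=(-1,1)
2. t=7 → L at (0,7); v=(1,1)
3. t=4 → T at (4,11); v=(1,-1)
4. t=7 → R at (11,4); v=(-1,-1)

Final position: (11,4)
Wall sequence: BLTR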